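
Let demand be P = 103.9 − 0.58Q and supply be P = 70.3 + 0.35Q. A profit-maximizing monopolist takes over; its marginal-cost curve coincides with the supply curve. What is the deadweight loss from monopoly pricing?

Competitive equilibrium: 103.9 − 0.58Q = 70.3 + 0.35Q → Q* = 36.129, P* = 82.9452.
Marginal revenue: MR = 103.9 − 1.16Q. Set MR = MC: 103.9 − 1.16Q = 70.3 + 0.35Q → Q_m = 22.2517.
Price P_m = 103.9 − 0.58·22.2517 = 90.994; MC(Q_m) = 70.3 + 0.35·22.2517 = 78.0881.
Competitive Q* = 36.129, so ΔQ = 13.8773; wedge = 90.994 − 78.0881 = 12.9059.
DWL = ½ × 13.8773 × 12.9059 = 89.55.

89.55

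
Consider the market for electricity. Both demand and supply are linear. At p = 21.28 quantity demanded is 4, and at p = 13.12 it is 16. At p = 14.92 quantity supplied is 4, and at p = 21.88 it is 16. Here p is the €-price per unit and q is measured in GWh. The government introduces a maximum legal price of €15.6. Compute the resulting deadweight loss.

Demand slope = (13.12 − 21.28)/(16 − 4) = −0.68, so p = 24 − 0.68q.
Supply slope = (21.88 − 14.92)/(16 − 4) = 0.58, so p = 12.6 + 0.58q.
Competitive equilibrium: 24 − 0.68q = 12.6 + 0.58q → q* = 9.0476, p* = 17.8476.
At the ceiling p = 15.6, quantity supplied = (15.6 − 12.6)/0.58 = 5.1724.
Willingness to pay at q' = 5.1724: 24 − 0.68·5.1724 = 20.4828.
Δq = 9.0476 − 5.1724 = 3.8752; wedge = 20.4828 − 15.6 = 4.8828.
DWL = ½ × 3.8752 × 4.8828 = €9.46.

€9.46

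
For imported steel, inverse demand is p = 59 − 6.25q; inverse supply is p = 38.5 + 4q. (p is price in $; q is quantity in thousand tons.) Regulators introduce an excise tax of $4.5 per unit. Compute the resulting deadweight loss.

$0.99 thousand

Competitive equilibrium: 59 − 6.25q = 38.5 + 4q → q* = 2, p* = 46.5.
With the tax, the buyer price exceeds the seller price by 4.5: (59 − 6.25q) − (38.5 + 4q) = 4.5 → q' = 1.561.
Δq = 2 − 1.561 = 0.439; the wedge equals the tax, 4.5.
DWL = ½ × 0.439 × 4.5 = $0.99 thousand.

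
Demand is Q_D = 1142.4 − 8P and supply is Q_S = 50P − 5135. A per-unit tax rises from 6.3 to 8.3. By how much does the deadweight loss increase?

In inverse form: demand P = 142.8 − 0.125Q, supply P = 102.7 + 0.02Q.
Competitive equilibrium: 142.8 − 0.125Q = 102.7 + 0.02Q → Q* = 276.5517, P* = 108.231.
For a per-unit tax t: ΔQ = t/0.145, so DWL = ½·t·(t/0.145) = t²/0.29.
At t = 6.3: DWL = 136.862. At t = 8.3: DWL = 237.552.
Increase = 237.552 − 136.862 = 100.69.

100.69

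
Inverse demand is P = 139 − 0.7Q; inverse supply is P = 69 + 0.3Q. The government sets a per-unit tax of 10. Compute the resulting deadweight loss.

50

Competitive equilibrium: 139 − 0.7Q = 69 + 0.3Q → Q* = 70, P* = 90.
With the tax, the buyer price exceeds the seller price by 10: (139 − 0.7Q) − (69 + 0.3Q) = 10 → Q' = 60.
ΔQ = 70 − 60 = 10; the wedge equals the tax, 10.
DWL = ½ × 10 × 10 = 50.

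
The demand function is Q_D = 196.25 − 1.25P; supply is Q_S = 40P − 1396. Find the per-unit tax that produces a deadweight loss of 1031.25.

41.25

In inverse form: demand P = 157 − 0.8Q, supply P = 34.9 + 0.025Q.
Competitive equilibrium: 157 − 0.8Q = 34.9 + 0.025Q → Q* = 148, P* = 38.6.
A tax t gives ΔQ = t/0.825 and wedge t, so DWL = t²/1.65.
t²/1.65 = 1031.25 → t² = 1701.5625 → t = 41.25.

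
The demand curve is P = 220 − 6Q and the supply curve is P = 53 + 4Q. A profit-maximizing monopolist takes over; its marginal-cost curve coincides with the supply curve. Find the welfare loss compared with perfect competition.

196.09

Competitive equilibrium: 220 − 6Q = 53 + 4Q → Q* = 16.7, P* = 119.8.
Marginal revenue: MR = 220 − 12Q. Set MR = MC: 220 − 12Q = 53 + 4Q → Q_m = 10.4375.
Price P_m = 220 − 6·10.4375 = 157.375; MC(Q_m) = 53 + 4·10.4375 = 94.75.
Competitive Q* = 16.7, so ΔQ = 6.2625; wedge = 157.375 − 94.75 = 62.625.
Deadweight loss = ½ × 6.2625 × 62.625 = 196.09.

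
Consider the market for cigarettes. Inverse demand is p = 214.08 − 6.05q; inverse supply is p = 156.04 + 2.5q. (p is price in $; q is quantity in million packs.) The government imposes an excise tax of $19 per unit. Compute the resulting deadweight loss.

$21.11 million

Competitive equilibrium: 214.08 − 6.05q = 156.04 + 2.5q → q* = 6.7883, p* = 173.0108.
With the tax, the buyer price exceeds the seller price by 19: (214.08 − 6.05q) − (156.04 + 2.5q) = 19 → q' = 4.5661.
Δq = 6.7883 − 4.5661 = 2.2222; the wedge equals the tax, 19.
The triangle = ½ × 2.2222 × 19 = $21.11 million.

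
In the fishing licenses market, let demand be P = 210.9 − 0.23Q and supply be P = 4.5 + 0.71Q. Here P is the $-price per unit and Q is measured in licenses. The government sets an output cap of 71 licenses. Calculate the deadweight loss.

$10374.96

Competitive equilibrium: 210.9 − 0.23Q = 4.5 + 0.71Q → Q* = 219.5745, P* = 160.3979.
At Q = 71: demand price = 210.9 − 0.23·71 = 194.57; supply price = 4.5 + 0.71·71 = 54.91.
ΔQ = 219.5745 − 71 = 148.5745; wedge = 194.57 − 54.91 = 139.66.
DWL = ½ × 148.5745 × 139.66 = $10374.96.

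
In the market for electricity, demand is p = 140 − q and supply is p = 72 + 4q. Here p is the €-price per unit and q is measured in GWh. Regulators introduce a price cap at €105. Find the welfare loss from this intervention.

€71.56

Competitive equilibrium: 140 − q = 72 + 4q → q* = 13.6, p* = 126.4.
At the ceiling p = 105, quantity supplied = (105 − 72)/4 = 8.25.
Willingness to pay at q' = 8.25: 140 − 1·8.25 = 131.75.
Δq = 13.6 − 8.25 = 5.35; wedge = 131.75 − 105 = 26.75.
Deadweight loss = ½ × 5.35 × 26.75 = €71.56.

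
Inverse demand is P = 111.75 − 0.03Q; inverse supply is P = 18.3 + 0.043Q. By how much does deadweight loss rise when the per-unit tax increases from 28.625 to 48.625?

Competitive equilibrium: 111.75 − 0.03Q = 18.3 + 0.043Q → Q* = 1280.137, P* = 73.3459.
For a per-unit tax t: ΔQ = t/0.073, so DWL = ½·t·(t/0.073) = t²/0.146.
At t = 28.625: DWL = 5612.265. At t = 48.625: DWL = 16194.456.
Increase = 16194.456 − 5612.265 = 10582.19.

10582.19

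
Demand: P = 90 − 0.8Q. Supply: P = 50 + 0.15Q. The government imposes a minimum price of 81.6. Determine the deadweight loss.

474.47

Competitive equilibrium: 90 − 0.8Q = 50 + 0.15Q → Q* = 42.1053, P* = 56.3158.
At the floor P = 81.6, quantity demanded = (90 − 81.6)/0.8 = 10.5.
Sellers' marginal cost at Q' = 10.5: 50 + 0.15·10.5 = 51.575.
ΔQ = 42.1053 − 10.5 = 31.6053; wedge = 81.6 − 51.575 = 30.025.
Deadweight loss = ½ × 31.6053 × 30.025 = 474.47.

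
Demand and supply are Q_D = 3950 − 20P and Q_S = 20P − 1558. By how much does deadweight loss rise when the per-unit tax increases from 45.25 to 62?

8982.19

In inverse form: demand P = 197.5 − 0.05Q, supply P = 77.9 + 0.05Q.
Competitive equilibrium: 197.5 − 0.05Q = 77.9 + 0.05Q → Q* = 1196, P* = 137.7.
For a per-unit tax t: ΔQ = t/0.1, so DWL = ½·t·(t/0.1) = t²/0.2.
At t = 45.25: DWL = 10237.813. At t = 62: DWL = 19220.
Increase = 19220 − 10237.813 = 8982.19.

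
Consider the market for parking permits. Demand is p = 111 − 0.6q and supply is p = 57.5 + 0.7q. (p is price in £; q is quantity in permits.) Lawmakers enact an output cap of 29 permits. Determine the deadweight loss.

£96.02

Competitive equilibrium: 111 − 0.6q = 57.5 + 0.7q → q* = 41.1538, p* = 86.3077.
At q = 29: demand price = 111 − 0.6·29 = 93.6; supply price = 57.5 + 0.7·29 = 77.8.
Δq = 41.1538 − 29 = 12.1538; wedge = 93.6 − 77.8 = 15.8.
The triangle = ½ × 12.1538 × 15.8 = £96.02.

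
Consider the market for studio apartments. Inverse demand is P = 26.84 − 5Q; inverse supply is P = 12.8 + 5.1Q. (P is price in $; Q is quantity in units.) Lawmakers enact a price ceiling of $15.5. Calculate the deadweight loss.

$3.74

Competitive equilibrium: 26.84 − 5Q = 12.8 + 5.1Q → Q* = 1.3901, P* = 19.8895.
At the ceiling P = 15.5, quantity supplied = (15.5 − 12.8)/5.1 = 0.5294.
Willingness to pay at Q' = 0.5294: 26.84 − 5·0.5294 = 24.193.
ΔQ = 1.3901 − 0.5294 = 0.8607; wedge = 24.193 − 15.5 = 8.693.
The triangle = ½ × 0.8607 × 8.693 = $3.74.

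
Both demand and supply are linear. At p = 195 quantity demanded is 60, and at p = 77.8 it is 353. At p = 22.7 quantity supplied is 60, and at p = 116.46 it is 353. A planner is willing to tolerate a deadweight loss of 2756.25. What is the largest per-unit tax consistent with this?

Demand slope = (77.8 − 195)/(353 − 60) = −0.4, so p = 219 − 0.4q.
Supply slope = (116.46 − 22.7)/(353 − 60) = 0.32, so p = 3.5 + 0.32q.
Competitive equilibrium: 219 − 0.4q = 3.5 + 0.32q → q* = 299.3056, p* = 99.2778.
A tax t gives Δq = t/0.72 and wedge t, so DWL = t²/1.44.
t²/1.44 = 2756.25 → t² = 3969 → t = 63.

63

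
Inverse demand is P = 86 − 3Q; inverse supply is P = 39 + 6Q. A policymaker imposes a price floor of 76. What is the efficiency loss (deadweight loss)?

Competitive equilibrium: 86 − 3Q = 39 + 6Q → Q* = 5.2222, P* = 70.3333.
At the floor P = 76, quantity demanded = (86 − 76)/3 = 3.3333.
Sellers' marginal cost at Q' = 3.3333: 39 + 6·3.3333 = 58.9998.
ΔQ = 5.2222 − 3.3333 = 1.8889; wedge = 76 − 58.9998 = 17.0002.
The triangle = ½ × 1.8889 × 17.0002 = 16.06.

16.06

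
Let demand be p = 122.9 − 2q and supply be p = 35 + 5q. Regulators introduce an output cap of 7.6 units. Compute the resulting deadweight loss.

Competitive equilibrium: 122.9 − 2q = 35 + 5q → q* = 12.5571, p* = 97.7857.
At q = 7.6: demand price = 122.9 − 2·7.6 = 107.7; supply price = 35 + 5·7.6 = 73.
Δq = 12.5571 − 7.6 = 4.9571; wedge = 107.7 − 73 = 34.7.
DWL = ½ × 4.9571 × 34.7 = 86.01.

86.01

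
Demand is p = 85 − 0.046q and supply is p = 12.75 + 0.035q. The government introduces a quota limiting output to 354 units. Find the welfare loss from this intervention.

Competitive equilibrium: 85 − 0.046q = 12.75 + 0.035q → q* = 891.9753, p* = 43.9691.
At q = 354: demand price = 85 − 0.046·354 = 68.716; supply price = 12.75 + 0.035·354 = 25.14.
Δq = 891.9753 − 354 = 537.9753; wedge = 68.716 − 25.14 = 43.576.
Welfare loss = ½ × 537.9753 × 43.576 = 11721.41.

11721.41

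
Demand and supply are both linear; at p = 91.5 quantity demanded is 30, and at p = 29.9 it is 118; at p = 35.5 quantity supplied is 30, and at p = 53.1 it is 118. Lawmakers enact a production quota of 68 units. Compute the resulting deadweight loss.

264.02

Demand slope = (29.9 − 91.5)/(118 − 30) = −0.7, so p = 112.5 − 0.7q.
Supply slope = (53.1 − 35.5)/(118 − 30) = 0.2, so p = 29.5 + 0.2q.
Competitive equilibrium: 112.5 − 0.7q = 29.5 + 0.2q → q* = 92.2222, p* = 47.9444.
At q = 68: demand price = 112.5 − 0.7·68 = 64.9; supply price = 29.5 + 0.2·68 = 43.1.
Δq = 92.2222 − 68 = 24.2222; wedge = 64.9 − 43.1 = 21.8.
The triangle = ½ × 24.2222 × 21.8 = 264.02.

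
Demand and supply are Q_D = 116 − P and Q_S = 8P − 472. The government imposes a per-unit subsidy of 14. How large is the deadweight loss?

In inverse form: demand P = 116 − Q, supply P = 59 + 0.125Q.
Competitive equilibrium: 116 − Q = 59 + 0.125Q → Q* = 50.6667, P* = 65.3333.
The subsidy lowers effective supply by 14: P = 45 + 0.125Q.
New quantity: 116 − Q = 45 + 0.125Q → Q' = 63.1111.
Overproduction ΔQ = 63.1111 − 50.6667 = 12.4444; wedge = subsidy = 14.
The triangle = ½ × 12.4444 × 14 = 87.11.

87.11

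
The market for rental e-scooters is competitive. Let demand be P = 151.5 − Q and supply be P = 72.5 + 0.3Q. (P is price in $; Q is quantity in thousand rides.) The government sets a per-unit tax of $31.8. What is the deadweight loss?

$388.94 thousand

Competitive equilibrium: 151.5 − Q = 72.5 + 0.3Q → Q* = 60.7692, P* = 90.7308.
With the tax, the buyer price exceeds the seller price by 31.8: (151.5 − Q) − (72.5 + 0.3Q) = 31.8 → Q' = 36.3077.
ΔQ = 60.7692 − 36.3077 = 24.4615; the wedge equals the tax, 31.8.
DWL = ½ × 24.4615 × 31.8 = $388.94 thousand.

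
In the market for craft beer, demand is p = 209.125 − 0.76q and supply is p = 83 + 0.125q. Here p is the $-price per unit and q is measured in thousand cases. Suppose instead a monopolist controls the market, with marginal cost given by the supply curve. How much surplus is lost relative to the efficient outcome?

Competitive equilibrium: 209.125 − 0.76q = 83 + 0.125q → q* = 142.51412, p* = 100.81427.
Marginal revenue: MR = 209.125 − 1.52q. Set MR = MC: 209.125 − 1.52q = 83 + 0.125q → q_m = 76.67173.
Price p_m = 209.125 − 0.76·76.67173 = 150.85449; MC(q_m) = 83 + 0.125·76.67173 = 92.58397.
Competitive q* = 142.51412, so Δq = 65.84239; wedge = 150.85449 − 92.58397 = 58.27052.
Deadweight loss = ½ × 65.84239 × 58.27052 = $1918.34 thousand.

$1918.34 thousand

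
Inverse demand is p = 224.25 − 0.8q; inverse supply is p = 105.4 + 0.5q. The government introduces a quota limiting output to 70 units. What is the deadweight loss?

Competitive equilibrium: 224.25 − 0.8q = 105.4 + 0.5q → q* = 91.4231, p* = 151.1115.
At q = 70: demand price = 224.25 − 0.8·70 = 168.25; supply price = 105.4 + 0.5·70 = 140.4.
Δq = 91.4231 − 70 = 21.4231; wedge = 168.25 − 140.4 = 27.85.
Deadweight loss = ½ × 21.4231 × 27.85 = 298.32.

298.32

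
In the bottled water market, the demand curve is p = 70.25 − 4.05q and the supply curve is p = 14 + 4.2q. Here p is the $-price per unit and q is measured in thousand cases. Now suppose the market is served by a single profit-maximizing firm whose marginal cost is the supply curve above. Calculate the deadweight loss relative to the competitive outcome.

Competitive equilibrium: 70.25 − 4.05q = 14 + 4.2q → q* = 6.8182, p* = 42.6364.
Marginal revenue: MR = 70.25 − 8.1q. Set MR = MC: 70.25 − 8.1q = 14 + 4.2q → q_m = 4.5732.
Price p_m = 70.25 − 4.05·4.5732 = 51.7285; MC(q_m) = 14 + 4.2·4.5732 = 33.2074.
Competitive q* = 6.8182, so Δq = 2.245; wedge = 51.7285 − 33.2074 = 18.5211.
The triangle = ½ × 2.245 × 18.5211 = $20.79 thousand.

$20.79 thousand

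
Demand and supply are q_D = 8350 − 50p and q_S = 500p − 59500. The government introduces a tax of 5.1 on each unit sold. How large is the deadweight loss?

In inverse form: demand p = 167 − 0.02q, supply p = 119 + 0.002q.
Competitive equilibrium: 167 − 0.02q = 119 + 0.002q → q* = 2181.8182, p* = 123.3636.
With the tax, the buyer price exceeds the seller price by 5.1: (167 − 0.02q) − (119 + 0.002q) = 5.1 → q' = 1950.
Δq = 2181.8182 − 1950 = 231.8182; the wedge equals the tax, 5.1.
DWL = ½ × 231.8182 × 5.1 = 591.14.

591.14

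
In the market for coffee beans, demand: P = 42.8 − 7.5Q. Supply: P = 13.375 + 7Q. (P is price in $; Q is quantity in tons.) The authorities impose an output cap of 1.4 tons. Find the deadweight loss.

$2.87

Competitive equilibrium: 42.8 − 7.5Q = 13.375 + 7Q → Q* = 2.0293, P* = 27.5802.
At Q = 1.4: demand price = 42.8 − 7.5·1.4 = 32.3; supply price = 13.375 + 7·1.4 = 23.175.
ΔQ = 2.0293 − 1.4 = 0.6293; wedge = 32.3 − 23.175 = 9.125.
Deadweight loss = ½ × 0.6293 × 9.125 = $2.87.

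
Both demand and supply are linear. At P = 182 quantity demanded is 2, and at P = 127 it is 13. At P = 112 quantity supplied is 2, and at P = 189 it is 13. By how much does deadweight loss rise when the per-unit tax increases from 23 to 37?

35

Demand slope = (127 − 182)/(13 − 2) = −5, so P = 192 − 5Q.
Supply slope = (189 − 112)/(13 − 2) = 7, so P = 98 + 7Q.
Competitive equilibrium: 192 − 5Q = 98 + 7Q → Q* = 7.8333, P* = 152.8333.
For a per-unit tax t: ΔQ = t/12, so DWL = ½·t·(t/12) = t²/24.
At t = 23: DWL = 22.042. At t = 37: DWL = 57.042.
Increase = 57.042 − 22.042 = 35.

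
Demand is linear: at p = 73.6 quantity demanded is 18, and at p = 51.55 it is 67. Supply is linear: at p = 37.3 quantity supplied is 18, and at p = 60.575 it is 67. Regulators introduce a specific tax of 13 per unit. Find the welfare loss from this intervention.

91.35

Demand slope = (51.55 − 73.6)/(67 − 18) = −0.45, so p = 81.7 − 0.45q.
Supply slope = (60.575 − 37.3)/(67 − 18) = 0.475, so p = 28.75 + 0.475q.
Competitive equilibrium: 81.7 − 0.45q = 28.75 + 0.475q → q* = 57.2432, p* = 55.9405.
With the tax, the buyer price exceeds the seller price by 13: (81.7 − 0.45q) − (28.75 + 0.475q) = 13 → q' = 43.1892.
Δq = 57.2432 − 43.1892 = 14.054; the wedge equals the tax, 13.
DWL = ½ × 14.054 × 13 = 91.35.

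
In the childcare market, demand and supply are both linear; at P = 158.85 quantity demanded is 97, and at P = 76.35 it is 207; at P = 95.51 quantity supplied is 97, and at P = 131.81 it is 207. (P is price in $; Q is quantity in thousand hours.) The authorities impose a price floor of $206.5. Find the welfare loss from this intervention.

Demand slope = (76.35 − 158.85)/(207 − 97) = −0.75, so P = 231.6 − 0.75Q.
Supply slope = (131.81 − 95.51)/(207 − 97) = 0.33, so P = 63.5 + 0.33Q.
Competitive equilibrium: 231.6 − 0.75Q = 63.5 + 0.33Q → Q* = 155.64815, P* = 114.86389.
At the floor P = 206.5, quantity demanded = (231.6 − 206.5)/0.75 = 33.46667.
Sellers' marginal cost at Q' = 33.46667: 63.5 + 0.33·33.46667 = 74.544.
ΔQ = 155.64815 − 33.46667 = 122.18148; wedge = 206.5 − 74.544 = 131.956.
Welfare loss = ½ × 122.18148 × 131.956 = $8061.29 thousand.

$8061.29 thousand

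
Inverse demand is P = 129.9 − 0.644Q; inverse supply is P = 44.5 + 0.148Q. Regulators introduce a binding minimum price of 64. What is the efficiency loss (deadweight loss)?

Competitive equilibrium: 129.9 − 0.644Q = 44.5 + 0.148Q → Q* = 107.8283, P* = 60.4586.
At the floor P = 64, quantity demanded = (129.9 − 64)/0.644 = 102.3292.
Sellers' marginal cost at Q' = 102.3292: 44.5 + 0.148·102.3292 = 59.6447.
ΔQ = 107.8283 − 102.3292 = 5.4991; wedge = 64 − 59.6447 = 4.3553.
Deadweight loss = ½ × 5.4991 × 4.3553 = 11.98.

11.98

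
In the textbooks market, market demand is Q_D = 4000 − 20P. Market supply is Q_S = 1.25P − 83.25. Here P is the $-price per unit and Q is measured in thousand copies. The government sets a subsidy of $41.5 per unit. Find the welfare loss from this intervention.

$1013.09 thousand

In inverse form: demand P = 200 − 0.05Q, supply P = 66.6 + 0.8Q.
Competitive equilibrium: 200 − 0.05Q = 66.6 + 0.8Q → Q* = 156.9412, P* = 192.1529.
The subsidy lowers effective supply by 41.5: P = 25.1 + 0.8Q.
New quantity: 200 − 0.05Q = 25.1 + 0.8Q → Q' = 205.7647.
Overproduction ΔQ = 205.7647 − 156.9412 = 48.8235; wedge = subsidy = 41.5.
Welfare loss = ½ × 48.8235 × 41.5 = $1013.09 thousand.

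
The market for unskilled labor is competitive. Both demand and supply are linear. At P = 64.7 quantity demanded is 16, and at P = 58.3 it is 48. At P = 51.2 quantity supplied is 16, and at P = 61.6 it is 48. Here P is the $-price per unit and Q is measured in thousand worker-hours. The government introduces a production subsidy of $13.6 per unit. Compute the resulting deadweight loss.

Demand slope = (58.3 − 64.7)/(48 − 16) = −0.2, so P = 67.9 − 0.2Q.
Supply slope = (61.6 − 51.2)/(48 − 16) = 0.325, so P = 46 + 0.325Q.
Competitive equilibrium: 67.9 − 0.2Q = 46 + 0.325Q → Q* = 41.7143, P* = 59.5571.
The subsidy lowers effective supply by 13.6: P = 32.4 + 0.325Q.
New quantity: 67.9 − 0.2Q = 32.4 + 0.325Q → Q' = 67.619.
Overproduction ΔQ = 67.619 − 41.7143 = 25.9047; wedge = subsidy = 13.6.
Welfare loss = ½ × 25.9047 × 13.6 = $176.15 thousand.

$176.15 thousand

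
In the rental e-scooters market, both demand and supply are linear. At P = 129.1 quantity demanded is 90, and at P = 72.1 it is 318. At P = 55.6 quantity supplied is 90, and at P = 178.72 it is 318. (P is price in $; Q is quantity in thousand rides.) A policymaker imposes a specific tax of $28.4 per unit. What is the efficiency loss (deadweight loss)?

$510.48 thousand

Demand slope = (72.1 − 129.1)/(318 − 90) = −0.25, so P = 151.6 − 0.25Q.
Supply slope = (178.72 − 55.6)/(318 − 90) = 0.54, so P = 7 + 0.54Q.
Competitive equilibrium: 151.6 − 0.25Q = 7 + 0.54Q → Q* = 183.038, P* = 105.8405.
With the tax, the buyer price exceeds the seller price by 28.4: (151.6 − 0.25Q) − (7 + 0.54Q) = 28.4 → Q' = 147.0886.
ΔQ = 183.038 − 147.0886 = 35.9494; the wedge equals the tax, 28.4.
DWL = ½ × 35.9494 × 28.4 = $510.48 thousand.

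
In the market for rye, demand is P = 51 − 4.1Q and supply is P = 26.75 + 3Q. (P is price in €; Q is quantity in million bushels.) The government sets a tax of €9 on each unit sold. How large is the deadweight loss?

Competitive equilibrium: 51 − 4.1Q = 26.75 + 3Q → Q* = 3.4155, P* = 36.9965.
With the tax, the buyer price exceeds the seller price by 9: (51 − 4.1Q) − (26.75 + 3Q) = 9 → Q' = 2.1479.
ΔQ = 3.4155 − 2.1479 = 1.2676; the wedge equals the tax, 9.
DWL = ½ × 1.2676 × 9 = €5.70 million.

€5.70 million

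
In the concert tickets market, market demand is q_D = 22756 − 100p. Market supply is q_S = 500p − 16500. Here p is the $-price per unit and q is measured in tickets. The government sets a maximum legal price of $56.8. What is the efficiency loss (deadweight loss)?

$111629.07

In inverse form: demand p = 227.56 − 0.01q, supply p = 33 + 0.002q.
Competitive equilibrium: 227.56 − 0.01q = 33 + 0.002q → q* = 16213.3333, p* = 65.4267.
At the ceiling p = 56.8, quantity supplied = (56.8 − 33)/0.002 = 11900.
Willingness to pay at q' = 11900: 227.56 − 0.01·11900 = 108.56.
Δq = 16213.3333 − 11900 = 4313.3333; wedge = 108.56 − 56.8 = 51.76.
DWL = ½ × 4313.3333 × 51.76 = $111629.07.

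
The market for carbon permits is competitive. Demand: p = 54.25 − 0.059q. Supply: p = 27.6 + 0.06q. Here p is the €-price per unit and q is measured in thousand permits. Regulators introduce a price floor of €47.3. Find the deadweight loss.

€670.47 thousand

Competitive equilibrium: 54.25 − 0.059q = 27.6 + 0.06q → q* = 223.9496, p* = 41.037.
At the floor p = 47.3, quantity demanded = (54.25 − 47.3)/0.059 = 117.7966.
Sellers' marginal cost at q' = 117.7966: 27.6 + 0.06·117.7966 = 34.6678.
Δq = 223.9496 − 117.7966 = 106.153; wedge = 47.3 − 34.6678 = 12.6322.
The triangle = ½ × 106.153 × 12.6322 = €670.47 thousand.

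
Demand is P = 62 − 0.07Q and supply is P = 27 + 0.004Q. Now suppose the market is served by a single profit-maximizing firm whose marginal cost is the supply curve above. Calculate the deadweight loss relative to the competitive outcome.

1955.89

Competitive equilibrium: 62 − 0.07Q = 27 + 0.004Q → Q* = 472.97297, P* = 28.89189.
Marginal revenue: MR = 62 − 0.14Q. Set MR = MC: 62 − 0.14Q = 27 + 0.004Q → Q_m = 243.05556.
Price P_m = 62 − 0.07·243.05556 = 44.98611; MC(Q_m) = 27 + 0.004·243.05556 = 27.97222.
Competitive Q* = 472.97297, so ΔQ = 229.91741; wedge = 44.98611 − 27.97222 = 17.01389.
The triangle = ½ × 229.91741 × 17.01389 = 1955.89.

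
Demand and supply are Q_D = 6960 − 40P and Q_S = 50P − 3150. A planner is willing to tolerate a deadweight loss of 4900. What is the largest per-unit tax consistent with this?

In inverse form: demand P = 174 − 0.025Q, supply P = 63 + 0.02Q.
Competitive equilibrium: 174 − 0.025Q = 63 + 0.02Q → Q* = 2466.6667, P* = 112.3333.
A tax t gives ΔQ = t/0.045 and wedge t, so DWL = t²/0.09.
t²/0.09 = 4900 → t² = 441 → t = 21.

21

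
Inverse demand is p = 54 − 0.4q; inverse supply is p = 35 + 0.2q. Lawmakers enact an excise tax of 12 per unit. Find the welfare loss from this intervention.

120

Competitive equilibrium: 54 − 0.4q = 35 + 0.2q → q* = 31.6667, p* = 41.3333.
With the tax, the buyer price exceeds the seller price by 12: (54 − 0.4q) − (35 + 0.2q) = 12 → q' = 11.6667.
Δq = 31.6667 − 11.6667 = 20; the wedge equals the tax, 12.
Deadweight loss = ½ × 20 × 12 = 120.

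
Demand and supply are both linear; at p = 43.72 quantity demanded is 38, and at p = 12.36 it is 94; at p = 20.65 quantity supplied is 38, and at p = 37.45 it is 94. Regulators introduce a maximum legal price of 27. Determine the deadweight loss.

Demand slope = (12.36 − 43.72)/(94 − 38) = −0.56, so p = 65 − 0.56q.
Supply slope = (37.45 − 20.65)/(94 − 38) = 0.3, so p = 9.25 + 0.3q.
Competitive equilibrium: 65 − 0.56q = 9.25 + 0.3q → q* = 64.8256, p* = 28.6977.
At the ceiling p = 27, quantity supplied = (27 − 9.25)/0.3 = 59.1667.
Willingness to pay at q' = 59.1667: 65 − 0.56·59.1667 = 31.8666.
Δq = 64.8256 − 59.1667 = 5.6589; wedge = 31.8666 − 27 = 4.8666.
DWL = ½ × 5.6589 × 4.8666 = 13.77.

13.77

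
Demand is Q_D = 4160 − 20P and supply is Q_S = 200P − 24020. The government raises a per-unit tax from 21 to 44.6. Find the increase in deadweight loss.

14074.18

In inverse form: demand P = 208 − 0.05Q, supply P = 120.1 + 0.005Q.
Competitive equilibrium: 208 − 0.05Q = 120.1 + 0.005Q → Q* = 1598.1818, P* = 128.0909.
For a per-unit tax t: ΔQ = t/0.055, so DWL = ½·t·(t/0.055) = t²/0.11.
At t = 21: DWL = 4009.091. At t = 44.6: DWL = 18083.273.
Increase = 18083.273 − 4009.091 = 14074.18.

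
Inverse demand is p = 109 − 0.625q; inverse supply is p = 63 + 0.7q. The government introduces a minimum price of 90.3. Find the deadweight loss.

15.24

Competitive equilibrium: 109 − 0.625q = 63 + 0.7q → q* = 34.717, p* = 87.3019.
At the floor p = 90.3, quantity demanded = (109 − 90.3)/0.625 = 29.92.
Sellers' marginal cost at q' = 29.92: 63 + 0.7·29.92 = 83.944.
Δq = 34.717 − 29.92 = 4.797; wedge = 90.3 − 83.944 = 6.356.
The triangle = ½ × 4.797 × 6.356 = 15.24.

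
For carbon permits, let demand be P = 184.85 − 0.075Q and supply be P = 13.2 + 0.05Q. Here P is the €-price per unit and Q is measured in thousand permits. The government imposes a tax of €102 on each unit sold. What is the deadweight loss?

Competitive equilibrium: 184.85 − 0.075Q = 13.2 + 0.05Q → Q* = 1373.2, P* = 81.86.
With the tax, the buyer price exceeds the seller price by 102: (184.85 − 0.075Q) − (13.2 + 0.05Q) = 102 → Q' = 557.2.
ΔQ = 1373.2 − 557.2 = 816; the wedge equals the tax, 102.
DWL = ½ × 816 × 102 = €41616 thousand.

€41616 thousand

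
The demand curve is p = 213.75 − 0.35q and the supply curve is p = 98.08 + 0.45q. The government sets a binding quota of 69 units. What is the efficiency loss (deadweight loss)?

Competitive equilibrium: 213.75 − 0.35q = 98.08 + 0.45q → q* = 144.5875, p* = 163.1444.
At q = 69: demand price = 213.75 − 0.35·69 = 189.6; supply price = 98.08 + 0.45·69 = 129.13.
Δq = 144.5875 − 69 = 75.5875; wedge = 189.6 − 129.13 = 60.47.
DWL = ½ × 75.5875 × 60.47 = 2285.39.

2285.39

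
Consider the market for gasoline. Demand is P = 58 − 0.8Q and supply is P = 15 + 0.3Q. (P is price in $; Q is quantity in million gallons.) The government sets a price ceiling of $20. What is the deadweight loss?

$276.57 million

Competitive equilibrium: 58 − 0.8Q = 15 + 0.3Q → Q* = 39.09091, P* = 26.72727.
At the ceiling P = 20, quantity supplied = (20 − 15)/0.3 = 16.66667.
Willingness to pay at Q' = 16.66667: 58 − 0.8·16.66667 = 44.66666.
ΔQ = 39.09091 − 16.66667 = 22.42424; wedge = 44.66666 − 20 = 24.66666.
Welfare loss = ½ × 22.42424 × 24.66666 = $276.57 million.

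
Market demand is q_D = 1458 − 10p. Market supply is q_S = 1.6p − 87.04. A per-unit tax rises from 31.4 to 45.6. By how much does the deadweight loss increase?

In inverse form: demand p = 145.8 − 0.1q, supply p = 54.4 + 0.625q.
Competitive equilibrium: 145.8 − 0.1q = 54.4 + 0.625q → q* = 126.069, p* = 133.1931.
For a per-unit tax t: Δq = t/0.725, so DWL = ½·t·(t/0.725) = t²/1.45.
At t = 31.4: DWL = 679.972. At t = 45.6: DWL = 1434.041.
Increase = 1434.041 − 679.972 = 754.07.

754.07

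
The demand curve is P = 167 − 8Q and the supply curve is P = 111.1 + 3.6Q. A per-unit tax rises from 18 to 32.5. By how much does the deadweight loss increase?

Competitive equilibrium: 167 − 8Q = 111.1 + 3.6Q → Q* = 4.819, P* = 128.4483.
For a per-unit tax t: ΔQ = t/11.6, so DWL = ½·t·(t/11.6) = t²/23.2.
At t = 18: DWL = 13.966. At t = 32.5: DWL = 45.528.
Increase = 45.528 − 13.966 = 31.56.

31.56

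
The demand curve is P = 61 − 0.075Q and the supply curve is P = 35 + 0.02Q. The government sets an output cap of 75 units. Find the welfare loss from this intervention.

Competitive equilibrium: 61 − 0.075Q = 35 + 0.02Q → Q* = 273.6842, P* = 40.4737.
At Q = 75: demand price = 61 − 0.075·75 = 55.375; supply price = 35 + 0.02·75 = 36.5.
ΔQ = 273.6842 − 75 = 198.6842; wedge = 55.375 − 36.5 = 18.875.
The triangle = ½ × 198.6842 × 18.875 = 1875.08.

1875.08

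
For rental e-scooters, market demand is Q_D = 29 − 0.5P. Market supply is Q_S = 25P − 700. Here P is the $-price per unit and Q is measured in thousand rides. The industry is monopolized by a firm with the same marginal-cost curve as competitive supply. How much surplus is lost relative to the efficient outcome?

$54.06 thousand

In inverse form: demand P = 58 − 2Q, supply P = 28 + 0.04Q.
Competitive equilibrium: 58 − 2Q = 28 + 0.04Q → Q* = 14.7059, P* = 28.5882.
Marginal revenue: MR = 58 − 4Q. Set MR = MC: 58 − 4Q = 28 + 0.04Q → Q_m = 7.4257.
Price P_m = 58 − 2·7.4257 = 43.1486; MC(Q_m) = 28 + 0.04·7.4257 = 28.297.
Competitive Q* = 14.7059, so ΔQ = 7.2802; wedge = 43.1486 − 28.297 = 14.8516.
The triangle = ½ × 7.2802 × 14.8516 = $54.06 thousand.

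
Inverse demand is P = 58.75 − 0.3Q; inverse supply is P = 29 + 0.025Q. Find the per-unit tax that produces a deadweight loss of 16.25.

Competitive equilibrium: 58.75 − 0.3Q = 29 + 0.025Q → Q* = 91.5385, P* = 31.2885.
A tax t gives ΔQ = t/0.325 and wedge t, so DWL = t²/0.65.
t²/0.65 = 16.25 → t² = 10.5625 → t = 3.25.

3.25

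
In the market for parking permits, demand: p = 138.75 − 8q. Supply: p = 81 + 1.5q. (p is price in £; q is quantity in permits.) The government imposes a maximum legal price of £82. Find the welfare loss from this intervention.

£139.14

Competitive equilibrium: 138.75 − 8q = 81 + 1.5q → q* = 6.0789, p* = 90.1184.
At the ceiling p = 82, quantity supplied = (82 − 81)/1.5 = 0.6667.
Willingness to pay at q' = 0.6667: 138.75 − 8·0.6667 = 133.4164.
Δq = 6.0789 − 0.6667 = 5.4122; wedge = 133.4164 − 82 = 51.4164.
DWL = ½ × 5.4122 × 51.4164 = £139.14.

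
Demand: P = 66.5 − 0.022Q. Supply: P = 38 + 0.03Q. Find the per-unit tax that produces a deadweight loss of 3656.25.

19.5

Competitive equilibrium: 66.5 − 0.022Q = 38 + 0.03Q → Q* = 548.0769, P* = 54.4423.
A tax t gives ΔQ = t/0.052 and wedge t, so DWL = t²/0.104.
t²/0.104 = 3656.25 → t² = 380.25 → t = 19.5.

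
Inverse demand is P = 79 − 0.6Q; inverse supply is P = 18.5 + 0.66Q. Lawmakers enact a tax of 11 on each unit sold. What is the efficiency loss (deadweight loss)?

Competitive equilibrium: 79 − 0.6Q = 18.5 + 0.66Q → Q* = 48.0159, P* = 50.1905.
With the tax, the buyer price exceeds the seller price by 11: (79 − 0.6Q) − (18.5 + 0.66Q) = 11 → Q' = 39.2857.
ΔQ = 48.0159 − 39.2857 = 8.7302; the wedge equals the tax, 11.
DWL = ½ × 8.7302 × 11 = 48.02.

48.02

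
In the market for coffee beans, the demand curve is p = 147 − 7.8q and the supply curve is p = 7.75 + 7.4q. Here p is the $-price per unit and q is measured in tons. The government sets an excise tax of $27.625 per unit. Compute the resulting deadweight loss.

$25.10

Competitive equilibrium: 147 − 7.8q = 7.75 + 7.4q → q* = 9.1612, p* = 75.5428.
With the tax, the buyer price exceeds the seller price by 27.625: (147 − 7.8q) − (7.75 + 7.4q) = 27.625 → q' = 7.3438.
Δq = 9.1612 − 7.3438 = 1.8174; the wedge equals the tax, 27.625.
Welfare loss = ½ × 1.8174 × 27.625 = $25.10.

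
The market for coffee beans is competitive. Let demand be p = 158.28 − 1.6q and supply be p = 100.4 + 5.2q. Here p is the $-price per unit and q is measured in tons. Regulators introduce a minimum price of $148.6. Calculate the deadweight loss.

Competitive equilibrium: 158.28 − 1.6q = 100.4 + 5.2q → q* = 8.51176, p* = 144.66118.
At the floor p = 148.6, quantity demanded = (158.28 − 148.6)/1.6 = 6.05.
Sellers' marginal cost at q' = 6.05: 100.4 + 5.2·6.05 = 131.86.
Δq = 8.51176 − 6.05 = 2.46176; wedge = 148.6 − 131.86 = 16.74.
Deadweight loss = ½ × 2.46176 × 16.74 = $20.60.

$20.60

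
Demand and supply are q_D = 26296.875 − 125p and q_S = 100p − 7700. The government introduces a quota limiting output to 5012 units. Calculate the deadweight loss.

In inverse form: demand p = 210.375 − 0.008q, supply p = 77 + 0.01q.
Competitive equilibrium: 210.375 − 0.008q = 77 + 0.01q → q* = 7409.7222, p* = 151.0972.
At q = 5012: demand price = 210.375 − 0.008·5012 = 170.279; supply price = 77 + 0.01·5012 = 127.12.
Δq = 7409.7222 − 5012 = 2397.7222; wedge = 170.279 − 127.12 = 43.159.
The triangle = ½ × 2397.7222 × 43.159 = 51741.65.

51741.65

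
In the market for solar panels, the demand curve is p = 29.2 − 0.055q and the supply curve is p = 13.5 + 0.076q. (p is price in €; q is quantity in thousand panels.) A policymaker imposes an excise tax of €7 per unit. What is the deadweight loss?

€187.02 thousand

Competitive equilibrium: 29.2 − 0.055q = 13.5 + 0.076q → q* = 119.8473, p* = 22.6084.
With the tax, the buyer price exceeds the seller price by 7: (29.2 − 0.055q) − (13.5 + 0.076q) = 7 → q' = 66.4122.
Δq = 119.8473 − 66.4122 = 53.4351; the wedge equals the tax, 7.
Welfare loss = ½ × 53.4351 × 7 = €187.02 thousand.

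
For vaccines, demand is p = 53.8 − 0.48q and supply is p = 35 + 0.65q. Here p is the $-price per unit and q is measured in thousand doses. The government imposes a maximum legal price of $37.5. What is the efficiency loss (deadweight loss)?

$92.44 thousand

Competitive equilibrium: 53.8 − 0.48q = 35 + 0.65q → q* = 16.6372, p* = 45.8142.
At the ceiling p = 37.5, quantity supplied = (37.5 − 35)/0.65 = 3.8462.
Willingness to pay at q' = 3.8462: 53.8 − 0.48·3.8462 = 51.9538.
Δq = 16.6372 − 3.8462 = 12.791; wedge = 51.9538 − 37.5 = 14.4538.
Deadweight loss = ½ × 12.791 × 14.4538 = $92.44 thousand.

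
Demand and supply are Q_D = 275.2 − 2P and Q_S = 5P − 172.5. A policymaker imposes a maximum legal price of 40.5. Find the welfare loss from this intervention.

In inverse form: demand P = 137.6 − 0.5Q, supply P = 34.5 + 0.2Q.
Competitive equilibrium: 137.6 − 0.5Q = 34.5 + 0.2Q → Q* = 147.2857, P* = 63.9571.
At the ceiling P = 40.5, quantity supplied = (40.5 − 34.5)/0.2 = 30.
Willingness to pay at Q' = 30: 137.6 − 0.5·30 = 122.6.
ΔQ = 147.2857 − 30 = 117.2857; wedge = 122.6 − 40.5 = 82.1.
Deadweight loss = ½ × 117.2857 × 82.1 = 4814.58.

4814.58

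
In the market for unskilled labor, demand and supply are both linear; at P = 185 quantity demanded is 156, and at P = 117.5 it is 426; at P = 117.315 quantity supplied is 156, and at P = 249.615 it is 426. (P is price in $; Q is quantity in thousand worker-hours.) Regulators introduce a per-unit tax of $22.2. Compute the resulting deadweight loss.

Demand slope = (117.5 − 185)/(426 − 156) = −0.25, so P = 224 − 0.25Q.
Supply slope = (249.615 − 117.315)/(426 − 156) = 0.49, so P = 40.875 + 0.49Q.
Competitive equilibrium: 224 − 0.25Q = 40.875 + 0.49Q → Q* = 247.4662, P* = 162.1334.
With the tax, the buyer price exceeds the seller price by 22.2: (224 − 0.25Q) − (40.875 + 0.49Q) = 22.2 → Q' = 217.4662.
ΔQ = 247.4662 − 217.4662 = 30; the wedge equals the tax, 22.2.
Welfare loss = ½ × 30 × 22.2 = $333 thousand.

$333 thousand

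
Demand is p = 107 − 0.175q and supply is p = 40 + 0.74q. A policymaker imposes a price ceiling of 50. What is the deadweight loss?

1631.15

Competitive equilibrium: 107 − 0.175q = 40 + 0.74q → q* = 73.22404, p* = 94.18579.
At the ceiling p = 50, quantity supplied = (50 − 40)/0.74 = 13.51351.
Willingness to pay at q' = 13.51351: 107 − 0.175·13.51351 = 104.63514.
Δq = 73.22404 − 13.51351 = 59.71053; wedge = 104.63514 − 50 = 54.63514.
The triangle = ½ × 59.71053 × 54.63514 = 1631.15.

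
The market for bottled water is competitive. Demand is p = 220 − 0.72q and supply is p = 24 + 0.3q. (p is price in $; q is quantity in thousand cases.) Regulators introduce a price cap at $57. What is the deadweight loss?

Competitive equilibrium: 220 − 0.72q = 24 + 0.3q → q* = 192.1569, p* = 81.6471.
At the ceiling p = 57, quantity supplied = (57 − 24)/0.3 = 110.
Willingness to pay at q' = 110: 220 − 0.72·110 = 140.8.
Δq = 192.1569 − 110 = 82.1569; wedge = 140.8 − 57 = 83.8.
Deadweight loss = ½ × 82.1569 × 83.8 = $3442.37 thousand.

$3442.37 thousand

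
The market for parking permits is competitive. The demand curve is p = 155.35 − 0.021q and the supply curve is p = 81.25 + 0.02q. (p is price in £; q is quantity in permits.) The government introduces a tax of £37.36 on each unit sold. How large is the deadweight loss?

£17021.58

Competitive equilibrium: 155.35 − 0.021q = 81.25 + 0.02q → q* = 1807.3171, p* = 117.3963.
With the tax, the buyer price exceeds the seller price by 37.36: (155.35 − 0.021q) − (81.25 + 0.02q) = 37.36 → q' = 896.0976.
Δq = 1807.3171 − 896.0976 = 911.2195; the wedge equals the tax, 37.36.
Welfare loss = ½ × 911.2195 × 37.36 = £17021.58.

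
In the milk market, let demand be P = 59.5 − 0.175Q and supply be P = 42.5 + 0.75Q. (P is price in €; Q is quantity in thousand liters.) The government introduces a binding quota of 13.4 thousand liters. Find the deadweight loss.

Competitive equilibrium: 59.5 − 0.175Q = 42.5 + 0.75Q → Q* = 18.3784, P* = 56.2838.
At Q = 13.4: demand price = 59.5 − 0.175·13.4 = 57.155; supply price = 42.5 + 0.75·13.4 = 52.55.
ΔQ = 18.3784 − 13.4 = 4.9784; wedge = 57.155 − 52.55 = 4.605.
DWL = ½ × 4.9784 × 4.605 = €11.46 thousand.

€11.46 thousand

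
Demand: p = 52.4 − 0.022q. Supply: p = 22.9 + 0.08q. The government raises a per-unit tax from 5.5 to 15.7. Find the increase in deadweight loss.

1060

Competitive equilibrium: 52.4 − 0.022q = 22.9 + 0.08q → q* = 289.2157, p* = 46.0373.
For a per-unit tax t: Δq = t/0.102, so DWL = ½·t·(t/0.102) = t²/0.204.
At t = 5.5: DWL = 148.284. At t = 15.7: DWL = 1208.284.
Increase = 1208.284 − 148.284 = 1060.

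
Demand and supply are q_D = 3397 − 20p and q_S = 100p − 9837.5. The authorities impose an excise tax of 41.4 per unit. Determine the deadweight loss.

14283

In inverse form: demand p = 169.85 − 0.05q, supply p = 98.375 + 0.01q.
Competitive equilibrium: 169.85 − 0.05q = 98.375 + 0.01q → q* = 1191.25, p* = 110.2875.
With the tax, the buyer price exceeds the seller price by 41.4: (169.85 − 0.05q) − (98.375 + 0.01q) = 41.4 → q' = 501.25.
Δq = 1191.25 − 501.25 = 690; the wedge equals the tax, 41.4.
Welfare loss = ½ × 690 × 41.4 = 14283.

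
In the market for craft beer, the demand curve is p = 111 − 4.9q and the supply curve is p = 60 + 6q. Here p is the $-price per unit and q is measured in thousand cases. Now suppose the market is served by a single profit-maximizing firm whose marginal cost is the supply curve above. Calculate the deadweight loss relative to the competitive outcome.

$11.48 thousand

Competitive equilibrium: 111 − 4.9q = 60 + 6q → q* = 4.6789, p* = 88.0734.
Marginal revenue: MR = 111 − 9.8q. Set MR = MC: 111 − 9.8q = 60 + 6q → q_m = 3.2278.
Price p_m = 111 − 4.9·3.2278 = 95.1838; MC(q_m) = 60 + 6·3.2278 = 79.3668.
Competitive q* = 4.6789, so Δq = 1.4511; wedge = 95.1838 − 79.3668 = 15.817.
Deadweight loss = ½ × 1.4511 × 15.817 = $11.48 thousand.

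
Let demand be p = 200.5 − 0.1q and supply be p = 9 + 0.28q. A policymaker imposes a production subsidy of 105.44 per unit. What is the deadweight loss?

Competitive equilibrium: 200.5 − 0.1q = 9 + 0.28q → q* = 503.9474, p* = 150.1053.
The subsidy lowers effective supply by 105.44: p = 0.28q − 96.44.
New quantity: 200.5 − 0.1q = 0.28q − 96.44 → q' = 781.4211.
Overproduction Δq = 781.4211 − 503.9474 = 277.4737; wedge = subsidy = 105.44.
DWL = ½ × 277.4737 × 105.44 = 14628.41.

14628.41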